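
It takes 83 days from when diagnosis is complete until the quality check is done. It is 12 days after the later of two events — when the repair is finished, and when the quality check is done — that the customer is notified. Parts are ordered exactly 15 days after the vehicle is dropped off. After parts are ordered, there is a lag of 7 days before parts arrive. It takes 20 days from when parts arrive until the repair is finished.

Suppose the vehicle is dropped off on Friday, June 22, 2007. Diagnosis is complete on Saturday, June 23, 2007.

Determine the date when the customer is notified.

The vehicle is dropped off: Jun 22, 2007.
Parts are ordered: Jun 22, 2007 + 15 days = Jul 7, 2007.
Parts arrive: Jul 7, 2007 + 7 days = Jul 14, 2007.
The repair is finished: Jul 14, 2007 + 20 days = Aug 3, 2007.
Diagnosis is complete: Jun 23, 2007.
The quality check is done: Jun 23, 2007 + 83 days = Sep 14, 2007.
Both prerequisites met — the repair is finished (Aug 3, 2007), the quality check is done (Sep 14, 2007); the later is Sep 14, 2007.
The customer is notified: Sep 14, 2007 + 12 days = Sep 26, 2007.

Wednesday, September 26, 2007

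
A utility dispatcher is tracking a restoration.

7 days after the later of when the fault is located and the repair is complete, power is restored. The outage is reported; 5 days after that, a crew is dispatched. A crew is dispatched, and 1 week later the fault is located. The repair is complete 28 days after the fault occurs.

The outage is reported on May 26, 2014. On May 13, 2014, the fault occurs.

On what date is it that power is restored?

June 17, 2014

The outage is reported: May 26, 2014.
A crew is dispatched: May 26, 2014 + 5 days = May 31, 2014.
The fault is located: May 31, 2014 + 1 week = Jun 7, 2014.
The fault occurs: May 13, 2014.
The repair is complete: May 13, 2014 + 28 days = Jun 10, 2014.
Both prerequisites met — the fault is located (Jun 7, 2014), the repair is complete (Jun 10, 2014); the later is Jun 10, 2014.
Power is restored: Jun 10, 2014 + 7 days = Jun 17, 2014.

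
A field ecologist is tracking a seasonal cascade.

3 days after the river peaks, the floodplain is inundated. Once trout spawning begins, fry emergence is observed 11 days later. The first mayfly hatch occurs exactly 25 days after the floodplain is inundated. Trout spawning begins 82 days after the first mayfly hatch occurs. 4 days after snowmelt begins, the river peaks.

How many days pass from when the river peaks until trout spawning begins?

110 days

Causal path: the river peaks → the floodplain is inundated → the first mayfly hatch occurs → trout spawning begins.
Total delay along the path: 3 + 25 + 82 = 110 days.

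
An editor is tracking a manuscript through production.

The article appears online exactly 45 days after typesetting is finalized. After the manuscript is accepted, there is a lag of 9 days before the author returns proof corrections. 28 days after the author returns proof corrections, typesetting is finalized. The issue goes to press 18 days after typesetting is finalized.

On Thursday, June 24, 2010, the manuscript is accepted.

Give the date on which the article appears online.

Tuesday, September 14, 2010

The manuscript is accepted: Jun 24, 2010.
The author returns proof corrections: Jun 24, 2010 + 9 days = Jul 3, 2010.
Typesetting is finalized: Jul 3, 2010 + 28 days = Jul 31, 2010.
The article appears online: Jul 31, 2010 + 45 days = Sep 14, 2010.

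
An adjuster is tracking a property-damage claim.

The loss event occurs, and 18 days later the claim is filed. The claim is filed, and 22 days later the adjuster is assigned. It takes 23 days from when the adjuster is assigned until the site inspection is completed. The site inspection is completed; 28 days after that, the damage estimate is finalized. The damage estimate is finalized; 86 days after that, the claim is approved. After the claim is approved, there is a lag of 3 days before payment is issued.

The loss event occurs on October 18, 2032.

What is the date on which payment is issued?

April 16, 2033

The loss event occurs: Oct 18, 2032.
The claim is filed: Oct 18, 2032 + 18 days = Nov 5, 2032.
The adjuster is assigned: Nov 5, 2032 + 22 days = Nov 27, 2032.
The site inspection is completed: Nov 27, 2032 + 23 days = Dec 20, 2032.
The damage estimate is finalized: Dec 20, 2032 + 28 days = Jan 17, 2033.
The claim is approved: Jan 17, 2033 + 86 days = Apr 13, 2033.
Payment is issued: Apr 13, 2033 + 3 days = Apr 16, 2033.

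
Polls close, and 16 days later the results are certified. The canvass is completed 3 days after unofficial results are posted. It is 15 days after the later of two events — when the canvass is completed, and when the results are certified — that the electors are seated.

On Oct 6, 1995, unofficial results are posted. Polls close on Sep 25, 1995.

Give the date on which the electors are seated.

Oct 26, 1995

Unofficial results are posted: Oct 6, 1995.
The canvass is completed: Oct 6, 1995 + 3 days = Oct 9, 1995.
Polls close: Sep 25, 1995.
The results are certified: Sep 25, 1995 + 16 days = Oct 11, 1995.
Both prerequisites met — the canvass is completed (Oct 9, 1995), the results are certified (Oct 11, 1995); the later is Oct 11, 1995.
The electors are seated: Oct 11, 1995 + 15 days = Oct 26, 1995.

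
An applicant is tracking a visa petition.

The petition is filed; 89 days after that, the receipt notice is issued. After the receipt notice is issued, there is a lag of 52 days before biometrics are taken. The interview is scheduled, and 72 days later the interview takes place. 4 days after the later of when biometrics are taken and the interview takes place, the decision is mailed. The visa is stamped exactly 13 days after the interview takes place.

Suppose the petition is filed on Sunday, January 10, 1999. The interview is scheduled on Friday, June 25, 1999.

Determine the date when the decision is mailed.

The petition is filed: Jan 10, 1999.
The receipt notice is issued: Jan 10, 1999 + 89 days = Apr 9, 1999.
Biometrics are taken: Apr 9, 1999 + 52 days = May 31, 1999.
The interview is scheduled: Jun 25, 1999.
The interview takes place: Jun 25, 1999 + 72 days = Sep 5, 1999.
Both prerequisites met — biometrics are taken (May 31, 1999), the interview takes place (Sep 5, 1999); the later is Sep 5, 1999.
The decision is mailed: Sep 5, 1999 + 4 days = Sep 9, 1999.

Thursday, September 9, 1999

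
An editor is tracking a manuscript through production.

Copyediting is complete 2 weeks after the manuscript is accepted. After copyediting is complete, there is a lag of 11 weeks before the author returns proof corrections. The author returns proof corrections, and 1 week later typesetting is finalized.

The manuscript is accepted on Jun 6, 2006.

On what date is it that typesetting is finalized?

Sep 12, 2006

The manuscript is accepted: Jun 6, 2006.
Copyediting is complete: Jun 6, 2006 + 2 weeks = Jun 20, 2006.
The author returns proof corrections: Jun 20, 2006 + 11 weeks = Sep 5, 2006.
Typesetting is finalized: Sep 5, 2006 + 1 week = Sep 12, 2006.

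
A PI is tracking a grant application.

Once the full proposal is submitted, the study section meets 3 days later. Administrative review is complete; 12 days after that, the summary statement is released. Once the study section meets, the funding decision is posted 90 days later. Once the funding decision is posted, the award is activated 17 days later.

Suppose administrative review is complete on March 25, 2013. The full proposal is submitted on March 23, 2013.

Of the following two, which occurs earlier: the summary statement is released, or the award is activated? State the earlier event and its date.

The summary statement is released — April 6, 2013

Administrative review is complete: Mar 25, 2013.
The summary statement is released: Mar 25, 2013 + 12 days = Apr 6, 2013.
The full proposal is submitted: Mar 23, 2013.
The study section meets: Mar 23, 2013 + 3 days = Mar 26, 2013.
The funding decision is posted: Mar 26, 2013 + 90 days = Jun 24, 2013.
The award is activated: Jun 24, 2013 + 17 days = Jul 11, 2013.
Comparing: the summary statement is released on Apr 6, 2013 vs the award is activated on Jul 11, 2013. Earlier: the summary statement is released.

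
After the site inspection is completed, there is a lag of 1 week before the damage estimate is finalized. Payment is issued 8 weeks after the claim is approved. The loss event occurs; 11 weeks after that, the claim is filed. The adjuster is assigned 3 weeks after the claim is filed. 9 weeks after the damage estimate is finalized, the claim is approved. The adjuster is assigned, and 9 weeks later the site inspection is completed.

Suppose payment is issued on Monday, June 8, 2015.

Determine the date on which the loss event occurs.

Payment is issued: Jun 8, 2015.
The claim is approved: Jun 8, 2015 − 8 weeks = Apr 13, 2015.
The damage estimate is finalized: Apr 13, 2015 − 9 weeks = Feb 9, 2015.
The site inspection is completed: Feb 9, 2015 − 1 week = Feb 2, 2015.
The adjuster is assigned: Feb 2, 2015 − 9 weeks = Dec 1, 2014.
The claim is filed: Dec 1, 2014 − 3 weeks = Nov 10, 2014.
The loss event occurs: Nov 10, 2014 − 11 weeks = Aug 25, 2014.

Monday, August 25, 2014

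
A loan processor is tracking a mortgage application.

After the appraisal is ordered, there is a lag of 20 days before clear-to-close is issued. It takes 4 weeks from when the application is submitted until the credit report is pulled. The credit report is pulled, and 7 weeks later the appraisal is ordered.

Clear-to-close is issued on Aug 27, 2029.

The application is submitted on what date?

Clear-to-close is issued: Aug 27, 2029.
The appraisal is ordered: Aug 27, 2029 − 20 days = Aug 7, 2029.
The credit report is pulled: Aug 7, 2029 − 7 weeks = Jun 19, 2029.
The application is submitted: Jun 19, 2029 − 4 weeks = May 22, 2029.

May 22, 2029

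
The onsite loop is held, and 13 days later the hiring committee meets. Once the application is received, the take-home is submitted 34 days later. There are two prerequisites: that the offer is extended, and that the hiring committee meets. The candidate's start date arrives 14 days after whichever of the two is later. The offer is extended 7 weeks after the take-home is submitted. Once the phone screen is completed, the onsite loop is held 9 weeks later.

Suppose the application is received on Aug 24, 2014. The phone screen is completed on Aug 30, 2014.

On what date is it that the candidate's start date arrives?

The application is received: Aug 24, 2014.
The take-home is submitted: Aug 24, 2014 + 34 days = Sep 27, 2014.
The offer is extended: Sep 27, 2014 + 7 weeks = Nov 15, 2014.
The phone screen is completed: Aug 30, 2014.
The onsite loop is held: Aug 30, 2014 + 9 weeks = Nov 1, 2014.
The hiring committee meets: Nov 1, 2014 + 13 days = Nov 14, 2014.
Both prerequisites met — the offer is extended (Nov 15, 2014), the hiring committee meets (Nov 14, 2014); the later is Nov 15, 2014.
The candidate's start date arrives: Nov 15, 2014 + 14 days = Nov 29, 2014.

Nov 29, 2014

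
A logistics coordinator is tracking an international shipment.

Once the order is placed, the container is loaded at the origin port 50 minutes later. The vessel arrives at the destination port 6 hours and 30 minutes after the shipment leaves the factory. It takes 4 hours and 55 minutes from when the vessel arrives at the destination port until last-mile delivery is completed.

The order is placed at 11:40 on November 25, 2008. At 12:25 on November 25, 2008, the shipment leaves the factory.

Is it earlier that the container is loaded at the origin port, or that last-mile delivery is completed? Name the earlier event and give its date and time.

The order is placed: 11:40 Nov 25, 2008.
The container is loaded at the origin port: 11:40 Nov 25, 2008 + 50m = 12:30 Nov 25, 2008.
The shipment leaves the factory: 12:25 Nov 25, 2008.
The vessel arrives at the destination port: 12:25 Nov 25, 2008 + 6h30m = 18:55 Nov 25, 2008.
Last-mile delivery is completed: 18:55 Nov 25, 2008 + 4h55m = 23:50 Nov 25, 2008.
Comparing: the container is loaded at the origin port at 12:30 Nov 25, 2008 vs last-mile delivery is completed at 23:50 Nov 25, 2008. Earlier: the container is loaded at the origin port.

The container is loaded at the origin port — 12:30 on November 25, 2008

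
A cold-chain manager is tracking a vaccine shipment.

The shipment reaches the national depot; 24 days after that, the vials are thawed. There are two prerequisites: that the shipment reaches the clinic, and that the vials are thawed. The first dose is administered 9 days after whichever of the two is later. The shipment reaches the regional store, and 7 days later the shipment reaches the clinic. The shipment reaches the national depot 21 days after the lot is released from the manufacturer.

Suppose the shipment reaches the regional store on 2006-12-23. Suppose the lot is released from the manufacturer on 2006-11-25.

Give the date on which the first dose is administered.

2007-01-18

The shipment reaches the regional store: Dec 23, 2006.
The shipment reaches the clinic: Dec 23, 2006 + 7 days = Dec 30, 2006.
The lot is released from the manufacturer: Nov 25, 2006.
The shipment reaches the national depot: Nov 25, 2006 + 21 days = Dec 16, 2006.
The vials are thawed: Dec 16, 2006 + 24 days = Jan 9, 2007.
Both prerequisites met — the shipment reaches the clinic (Dec 30, 2006), the vials are thawed (Jan 9, 2007); the later is Jan 9, 2007.
The first dose is administered: Jan 9, 2007 + 9 days = Jan 18, 2007.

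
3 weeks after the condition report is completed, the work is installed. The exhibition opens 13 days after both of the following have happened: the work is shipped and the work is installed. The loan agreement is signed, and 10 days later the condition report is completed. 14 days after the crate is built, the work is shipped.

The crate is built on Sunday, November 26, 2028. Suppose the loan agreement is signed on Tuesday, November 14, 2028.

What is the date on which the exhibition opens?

The crate is built: Nov 26, 2028.
The work is shipped: Nov 26, 2028 + 14 days = Dec 10, 2028.
The loan agreement is signed: Nov 14, 2028.
The condition report is completed: Nov 14, 2028 + 10 days = Nov 24, 2028.
The work is installed: Nov 24, 2028 + 3 weeks = Dec 15, 2028.
Both prerequisites met — the work is shipped (Dec 10, 2028), the work is installed (Dec 15, 2028); the later is Dec 15, 2028.
The exhibition opens: Dec 15, 2028 + 13 days = Dec 28, 2028.

Thursday, December 28, 2028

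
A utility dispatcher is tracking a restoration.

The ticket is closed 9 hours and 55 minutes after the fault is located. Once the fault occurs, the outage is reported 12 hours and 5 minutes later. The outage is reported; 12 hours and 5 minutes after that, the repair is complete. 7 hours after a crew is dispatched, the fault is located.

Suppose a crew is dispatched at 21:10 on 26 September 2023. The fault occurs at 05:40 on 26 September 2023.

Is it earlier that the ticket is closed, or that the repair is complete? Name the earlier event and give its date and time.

The repair is complete — 05:50 on 27 September 2023

A crew is dispatched: 21:10 Sep 26, 2023.
The fault is located: 21:10 Sep 26, 2023 + 7h = 04:10 Sep 27, 2023.
The ticket is closed: 04:10 Sep 27, 2023 + 9h55m = 14:05 Sep 27, 2023.
The fault occurs: 05:40 Sep 26, 2023.
The outage is reported: 05:40 Sep 26, 2023 + 12h05m = 17:45 Sep 26, 2023.
The repair is complete: 17:45 Sep 26, 2023 + 12h05m = 05:50 Sep 27, 2023.
Comparing: the ticket is closed at 14:05 Sep 27, 2023 vs the repair is complete at 05:50 Sep 27, 2023. Earlier: the repair is complete.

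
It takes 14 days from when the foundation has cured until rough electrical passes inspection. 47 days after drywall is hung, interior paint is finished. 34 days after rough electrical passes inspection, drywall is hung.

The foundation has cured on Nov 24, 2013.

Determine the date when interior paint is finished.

Feb 27, 2014

The foundation has cured: Nov 24, 2013.
Rough electrical passes inspection: Nov 24, 2013 + 14 days = Dec 8, 2013.
Drywall is hung: Dec 8, 2013 + 34 days = Jan 11, 2014.
Interior paint is finished: Jan 11, 2014 + 47 days = Feb 27, 2014.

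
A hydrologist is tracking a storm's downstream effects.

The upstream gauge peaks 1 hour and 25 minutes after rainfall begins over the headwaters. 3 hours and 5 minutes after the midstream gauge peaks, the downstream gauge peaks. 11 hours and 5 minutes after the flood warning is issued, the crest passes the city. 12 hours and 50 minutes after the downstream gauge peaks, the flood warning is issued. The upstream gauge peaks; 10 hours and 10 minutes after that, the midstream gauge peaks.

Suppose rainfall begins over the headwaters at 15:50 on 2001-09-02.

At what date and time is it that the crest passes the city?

06:25 on 2001-09-04

Rainfall begins over the headwaters: 15:50 Sep 2, 2001.
The upstream gauge peaks: 15:50 Sep 2, 2001 + 1h25m = 17:15 Sep 2, 2001.
The midstream gauge peaks: 17:15 Sep 2, 2001 + 10h10m = 03:25 Sep 3, 2001.
The downstream gauge peaks: 03:25 Sep 3, 2001 + 3h05m = 06:30 Sep 3, 2001.
The flood warning is issued: 06:30 Sep 3, 2001 + 12h50m = 19:20 Sep 3, 2001.
The crest passes the city: 19:20 Sep 3, 2001 + 11h05m = 06:25 Sep 4, 2001.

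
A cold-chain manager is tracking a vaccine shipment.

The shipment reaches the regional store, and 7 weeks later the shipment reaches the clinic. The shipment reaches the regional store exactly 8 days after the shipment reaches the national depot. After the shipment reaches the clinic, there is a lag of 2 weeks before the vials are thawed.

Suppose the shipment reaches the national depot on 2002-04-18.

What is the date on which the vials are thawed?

The shipment reaches the national depot: Apr 18, 2002.
The shipment reaches the regional store: Apr 18, 2002 + 8 days = Apr 26, 2002.
The shipment reaches the clinic: Apr 26, 2002 + 7 weeks = Jun 14, 2002.
The vials are thawed: Jun 14, 2002 + 2 weeks = Jun 28, 2002.

2002-06-28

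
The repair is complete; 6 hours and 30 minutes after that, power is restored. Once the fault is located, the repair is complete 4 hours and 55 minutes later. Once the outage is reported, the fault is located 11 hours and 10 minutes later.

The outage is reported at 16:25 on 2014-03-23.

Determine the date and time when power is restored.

15:00 on 2014-03-24

The outage is reported: 16:25 Mar 23, 2014.
The fault is located: 16:25 Mar 23, 2014 + 11h10m = 03:35 Mar 24, 2014.
The repair is complete: 03:35 Mar 24, 2014 + 4h55m = 08:30 Mar 24, 2014.
Power is restored: 08:30 Mar 24, 2014 + 6h30m = 15:00 Mar 24, 2014.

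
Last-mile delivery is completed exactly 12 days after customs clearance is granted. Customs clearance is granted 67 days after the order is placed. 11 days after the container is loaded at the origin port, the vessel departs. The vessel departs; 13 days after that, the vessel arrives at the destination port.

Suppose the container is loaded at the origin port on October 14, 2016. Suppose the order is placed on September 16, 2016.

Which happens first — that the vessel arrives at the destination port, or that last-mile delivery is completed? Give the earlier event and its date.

The container is loaded at the origin port: Oct 14, 2016.
The vessel departs: Oct 14, 2016 + 11 days = Oct 25, 2016.
The vessel arrives at the destination port: Oct 25, 2016 + 13 days = Nov 7, 2016.
The order is placed: Sep 16, 2016.
Customs clearance is granted: Sep 16, 2016 + 67 days = Nov 22, 2016.
Last-mile delivery is completed: Nov 22, 2016 + 12 days = Dec 4, 2016.
Comparing: the vessel arrives at the destination port on Nov 7, 2016 vs last-mile delivery is completed on Dec 4, 2016. Earlier: the vessel arrives at the destination port.

The vessel arrives at the destination port — November 7, 2016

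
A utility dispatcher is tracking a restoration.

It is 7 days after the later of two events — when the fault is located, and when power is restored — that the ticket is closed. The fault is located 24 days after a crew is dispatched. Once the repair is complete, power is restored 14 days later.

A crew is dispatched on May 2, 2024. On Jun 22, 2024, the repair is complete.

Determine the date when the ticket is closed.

Jul 13, 2024

A crew is dispatched: May 2, 2024.
The fault is located: May 2, 2024 + 24 days = May 26, 2024.
The repair is complete: Jun 22, 2024.
Power is restored: Jun 22, 2024 + 14 days = Jul 6, 2024.
Both prerequisites met — the fault is located (May 26, 2024), power is restored (Jul 6, 2024); the later is Jul 6, 2024.
The ticket is closed: Jul 6, 2024 + 7 days = Jul 13, 2024.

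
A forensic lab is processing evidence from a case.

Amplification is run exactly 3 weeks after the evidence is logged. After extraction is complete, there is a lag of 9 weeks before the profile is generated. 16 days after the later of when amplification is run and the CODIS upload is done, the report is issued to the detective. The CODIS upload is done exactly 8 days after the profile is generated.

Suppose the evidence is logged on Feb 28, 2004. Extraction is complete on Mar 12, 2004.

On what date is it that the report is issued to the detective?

Jun 7, 2004

The evidence is logged: Feb 28, 2004.
Amplification is run: Feb 28, 2004 + 3 weeks = Mar 20, 2004.
Extraction is complete: Mar 12, 2004.
The profile is generated: Mar 12, 2004 + 9 weeks = May 14, 2004.
The CODIS upload is done: May 14, 2004 + 8 days = May 22, 2004.
Both prerequisites met — amplification is run (Mar 20, 2004), the CODIS upload is done (May 22, 2004); the later is May 22, 2004.
The report is issued to the detective: May 22, 2004 + 16 days = Jun 7, 2004.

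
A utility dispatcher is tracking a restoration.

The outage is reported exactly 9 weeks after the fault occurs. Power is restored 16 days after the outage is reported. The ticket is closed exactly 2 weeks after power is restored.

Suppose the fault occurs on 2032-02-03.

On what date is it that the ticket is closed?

2032-05-06

The fault occurs: Feb 3, 2032.
The outage is reported: Feb 3, 2032 + 9 weeks = Apr 6, 2032.
Power is restored: Apr 6, 2032 + 16 days = Apr 22, 2032.
The ticket is closed: Apr 22, 2032 + 2 weeks = May 6, 2032.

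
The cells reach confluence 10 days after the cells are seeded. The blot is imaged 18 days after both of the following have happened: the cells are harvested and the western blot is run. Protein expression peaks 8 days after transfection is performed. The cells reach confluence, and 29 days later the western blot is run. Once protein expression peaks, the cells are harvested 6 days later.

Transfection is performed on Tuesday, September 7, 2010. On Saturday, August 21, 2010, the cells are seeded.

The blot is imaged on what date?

Sunday, October 17, 2010

Transfection is performed: Sep 7, 2010.
Protein expression peaks: Sep 7, 2010 + 8 days = Sep 15, 2010.
The cells are harvested: Sep 15, 2010 + 6 days = Sep 21, 2010.
The cells are seeded: Aug 21, 2010.
The cells reach confluence: Aug 21, 2010 + 10 days = Aug 31, 2010.
The western blot is run: Aug 31, 2010 + 29 days = Sep 29, 2010.
Both prerequisites met — the cells are harvested (Sep 21, 2010), the western blot is run (Sep 29, 2010); the later is Sep 29, 2010.
The blot is imaged: Sep 29, 2010 + 18 days = Oct 17, 2010.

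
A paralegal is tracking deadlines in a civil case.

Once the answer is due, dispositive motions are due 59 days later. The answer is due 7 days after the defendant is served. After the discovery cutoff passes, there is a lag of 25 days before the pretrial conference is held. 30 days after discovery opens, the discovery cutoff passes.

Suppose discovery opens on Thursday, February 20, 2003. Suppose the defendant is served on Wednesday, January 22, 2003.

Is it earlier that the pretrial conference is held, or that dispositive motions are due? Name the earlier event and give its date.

Discovery opens: Feb 20, 2003.
The discovery cutoff passes: Feb 20, 2003 + 30 days = Mar 22, 2003.
The pretrial conference is held: Mar 22, 2003 + 25 days = Apr 16, 2003.
The defendant is served: Jan 22, 2003.
The answer is due: Jan 22, 2003 + 7 days = Jan 29, 2003.
Dispositive motions are due: Jan 29, 2003 + 59 days = Mar 29, 2003.
Comparing: the pretrial conference is held on Apr 16, 2003 vs dispositive motions are due on Mar 29, 2003. Earlier: dispositive motions are due.

Dispositive motions are due — Saturday, March 29, 2003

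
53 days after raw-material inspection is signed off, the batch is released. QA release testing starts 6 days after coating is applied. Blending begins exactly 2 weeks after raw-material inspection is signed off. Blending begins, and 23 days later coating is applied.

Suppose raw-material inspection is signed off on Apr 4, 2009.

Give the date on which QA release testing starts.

May 17, 2009

Raw-material inspection is signed off: Apr 4, 2009.
Blending begins: Apr 4, 2009 + 2 weeks = Apr 18, 2009.
Coating is applied: Apr 18, 2009 + 23 days = May 11, 2009.
QA release testing starts: May 11, 2009 + 6 days = May 17, 2009.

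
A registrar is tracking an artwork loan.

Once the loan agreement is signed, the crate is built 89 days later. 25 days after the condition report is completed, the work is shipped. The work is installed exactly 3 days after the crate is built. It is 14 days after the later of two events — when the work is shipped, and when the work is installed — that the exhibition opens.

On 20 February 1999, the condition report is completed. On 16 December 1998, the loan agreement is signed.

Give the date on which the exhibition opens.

The condition report is completed: Feb 20, 1999.
The work is shipped: Feb 20, 1999 + 25 days = Mar 17, 1999.
The loan agreement is signed: Dec 16, 1998.
The crate is built: Dec 16, 1998 + 89 days = Mar 15, 1999.
The work is installed: Mar 15, 1999 + 3 days = Mar 18, 1999.
Both prerequisites met — the work is shipped (Mar 17, 1999), the work is installed (Mar 18, 1999); the later is Mar 18, 1999.
The exhibition opens: Mar 18, 1999 + 14 days = Apr 1, 1999.

1 April 1999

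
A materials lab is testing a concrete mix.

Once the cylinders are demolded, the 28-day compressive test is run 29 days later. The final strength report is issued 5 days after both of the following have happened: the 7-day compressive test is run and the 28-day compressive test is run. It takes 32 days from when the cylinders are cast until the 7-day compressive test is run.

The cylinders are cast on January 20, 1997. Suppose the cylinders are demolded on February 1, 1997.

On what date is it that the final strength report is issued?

The cylinders are cast: Jan 20, 1997.
The 7-day compressive test is run: Jan 20, 1997 + 32 days = Feb 21, 1997.
The cylinders are demolded: Feb 1, 1997.
The 28-day compressive test is run: Feb 1, 1997 + 29 days = Mar 2, 1997.
Both prerequisites met — the 7-day compressive test is run (Feb 21, 1997), the 28-day compressive test is run (Mar 2, 1997); the later is Mar 2, 1997.
The final strength report is issued: Mar 2, 1997 + 5 days = Mar 7, 1997.

March 7, 1997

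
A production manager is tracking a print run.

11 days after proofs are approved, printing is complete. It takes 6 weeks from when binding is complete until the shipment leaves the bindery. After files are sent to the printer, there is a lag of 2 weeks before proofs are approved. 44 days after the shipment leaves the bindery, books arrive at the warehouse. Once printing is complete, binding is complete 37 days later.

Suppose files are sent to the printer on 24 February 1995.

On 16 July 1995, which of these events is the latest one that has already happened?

The shipment leaves the bindery

Files are sent to the printer: Feb 24, 1995.
Proofs are approved: Feb 24, 1995 + 2 weeks = Mar 10, 1995.
Printing is complete: Mar 10, 1995 + 11 days = Mar 21, 1995.
Binding is complete: Mar 21, 1995 + 37 days = Apr 27, 1995.
The shipment leaves the bindery: Apr 27, 1995 + 6 weeks = Jun 8, 1995.
Books arrive at the warehouse: Jun 8, 1995 + 44 days = Jul 22, 1995.
Jul 16, 1995 falls between when the shipment leaves the bindery (Jun 8, 1995) and when books arrive at the warehouse (Jul 22, 1995).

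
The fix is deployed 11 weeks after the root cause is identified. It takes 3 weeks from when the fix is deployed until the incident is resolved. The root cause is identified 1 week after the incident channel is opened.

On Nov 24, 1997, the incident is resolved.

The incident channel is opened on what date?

Aug 11, 1997

The incident is resolved: Nov 24, 1997.
The fix is deployed: Nov 24, 1997 − 3 weeks = Nov 3, 1997.
The root cause is identified: Nov 3, 1997 − 11 weeks = Aug 18, 1997.
The incident channel is opened: Aug 18, 1997 − 1 week = Aug 11, 1997.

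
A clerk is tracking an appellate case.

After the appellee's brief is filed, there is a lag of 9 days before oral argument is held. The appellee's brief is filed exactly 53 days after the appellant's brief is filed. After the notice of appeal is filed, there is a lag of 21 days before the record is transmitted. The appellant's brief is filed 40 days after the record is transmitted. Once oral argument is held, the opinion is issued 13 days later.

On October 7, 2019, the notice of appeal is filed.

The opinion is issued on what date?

February 20, 2020

The notice of appeal is filed: Oct 7, 2019.
The record is transmitted: Oct 7, 2019 + 21 days = Oct 28, 2019.
The appellant's brief is filed: Oct 28, 2019 + 40 days = Dec 7, 2019.
The appellee's brief is filed: Dec 7, 2019 + 53 days = Jan 29, 2020.
Oral argument is held: Jan 29, 2020 + 9 days = Feb 7, 2020.
The opinion is issued: Feb 7, 2020 + 13 days = Feb 20, 2020.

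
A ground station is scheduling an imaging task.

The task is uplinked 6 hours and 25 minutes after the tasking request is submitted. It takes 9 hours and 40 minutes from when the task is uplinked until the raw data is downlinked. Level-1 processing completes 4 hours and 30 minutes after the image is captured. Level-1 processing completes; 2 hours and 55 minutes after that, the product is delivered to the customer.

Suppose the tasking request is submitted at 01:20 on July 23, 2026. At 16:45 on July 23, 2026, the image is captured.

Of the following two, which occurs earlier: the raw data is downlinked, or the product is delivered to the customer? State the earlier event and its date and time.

The raw data is downlinked — 17:25 on July 23, 2026

The tasking request is submitted: 01:20 Jul 23, 2026.
The task is uplinked: 01:20 Jul 23, 2026 + 6h25m = 07:45 Jul 23, 2026.
The raw data is downlinked: 07:45 Jul 23, 2026 + 9h40m = 17:25 Jul 23, 2026.
The image is captured: 16:45 Jul 23, 2026.
Level-1 processing completes: 16:45 Jul 23, 2026 + 4h30m = 21:15 Jul 23, 2026.
The product is delivered to the customer: 21:15 Jul 23, 2026 + 2h55m = 00:10 Jul 24, 2026.
Comparing: the raw data is downlinked at 17:25 Jul 23, 2026 vs the product is delivered to the customer at 00:10 Jul 24, 2026. Earlier: the raw data is downlinked.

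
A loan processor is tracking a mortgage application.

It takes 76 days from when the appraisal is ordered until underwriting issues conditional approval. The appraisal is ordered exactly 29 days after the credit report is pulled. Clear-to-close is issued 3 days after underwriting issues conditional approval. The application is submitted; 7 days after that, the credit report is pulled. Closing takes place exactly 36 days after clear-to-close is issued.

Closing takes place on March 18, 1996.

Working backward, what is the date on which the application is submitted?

October 19, 1995

Closing takes place: Mar 18, 1996.
Clear-to-close is issued: Mar 18, 1996 − 36 days = Feb 11, 1996.
Underwriting issues conditional approval: Feb 11, 1996 − 3 days = Feb 8, 1996.
The appraisal is ordered: Feb 8, 1996 − 76 days = Nov 24, 1995.
The credit report is pulled: Nov 24, 1995 − 29 days = Oct 26, 1995.
The application is submitted: Oct 26, 1995 − 7 days = Oct 19, 1995.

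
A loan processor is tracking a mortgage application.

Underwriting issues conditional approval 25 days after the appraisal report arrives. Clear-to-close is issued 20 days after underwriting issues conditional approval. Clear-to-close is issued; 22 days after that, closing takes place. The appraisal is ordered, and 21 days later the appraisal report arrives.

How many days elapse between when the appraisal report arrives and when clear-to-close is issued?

45 days

Causal path: the appraisal report arrives → underwriting issues conditional approval → clear-to-close is issued.
Total delay along the path: 25 + 20 = 45 days.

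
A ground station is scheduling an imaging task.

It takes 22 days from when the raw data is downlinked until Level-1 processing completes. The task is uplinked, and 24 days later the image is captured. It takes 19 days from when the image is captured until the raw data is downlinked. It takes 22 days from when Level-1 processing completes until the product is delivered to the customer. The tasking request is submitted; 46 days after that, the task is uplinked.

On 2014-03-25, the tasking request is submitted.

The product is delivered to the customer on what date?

The tasking request is submitted: Mar 25, 2014.
The task is uplinked: Mar 25, 2014 + 46 days = May 10, 2014.
The image is captured: May 10, 2014 + 24 days = Jun 3, 2014.
The raw data is downlinked: Jun 3, 2014 + 19 days = Jun 22, 2014.
Level-1 processing completes: Jun 22, 2014 + 22 days = Jul 14, 2014.
The product is delivered to the customer: Jul 14, 2014 + 22 days = Aug 5, 2014.

2014-08-05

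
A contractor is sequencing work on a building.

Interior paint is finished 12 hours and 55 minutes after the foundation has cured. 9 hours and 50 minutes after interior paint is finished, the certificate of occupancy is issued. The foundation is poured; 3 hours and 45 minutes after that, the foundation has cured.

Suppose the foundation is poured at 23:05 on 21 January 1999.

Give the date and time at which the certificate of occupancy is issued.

01:35 on 23 January 1999

The foundation is poured: 23:05 Jan 21, 1999.
The foundation has cured: 23:05 Jan 21, 1999 + 3h45m = 02:50 Jan 22, 1999.
Interior paint is finished: 02:50 Jan 22, 1999 + 12h55m = 15:45 Jan 22, 1999.
The certificate of occupancy is issued: 15:45 Jan 22, 1999 + 9h50m = 01:35 Jan 23, 1999.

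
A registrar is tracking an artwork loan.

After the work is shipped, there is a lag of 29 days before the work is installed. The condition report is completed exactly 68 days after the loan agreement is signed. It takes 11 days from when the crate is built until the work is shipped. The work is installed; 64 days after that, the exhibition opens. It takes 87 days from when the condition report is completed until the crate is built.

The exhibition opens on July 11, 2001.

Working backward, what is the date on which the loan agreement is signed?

October 25, 2000

The exhibition opens: Jul 11, 2001.
The work is installed: Jul 11, 2001 − 64 days = May 8, 2001.
The work is shipped: May 8, 2001 − 29 days = Apr 9, 2001.
The crate is built: Apr 9, 2001 − 11 days = Mar 29, 2001.
The condition report is completed: Mar 29, 2001 − 87 days = Jan 1, 2001.
The loan agreement is signed: Jan 1, 2001 − 68 days = Oct 25, 2000.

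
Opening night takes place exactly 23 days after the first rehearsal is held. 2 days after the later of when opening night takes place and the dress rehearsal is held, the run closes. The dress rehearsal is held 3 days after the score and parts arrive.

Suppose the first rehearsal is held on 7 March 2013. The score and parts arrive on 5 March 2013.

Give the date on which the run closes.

The first rehearsal is held: Mar 7, 2013.
Opening night takes place: Mar 7, 2013 + 23 days = Mar 30, 2013.
The score and parts arrive: Mar 5, 2013.
The dress rehearsal is held: Mar 5, 2013 + 3 days = Mar 8, 2013.
Both prerequisites met — opening night takes place (Mar 30, 2013), the dress rehearsal is held (Mar 8, 2013); the later is Mar 30, 2013.
The run closes: Mar 30, 2013 + 2 days = Apr 1, 2013.

1 April 2013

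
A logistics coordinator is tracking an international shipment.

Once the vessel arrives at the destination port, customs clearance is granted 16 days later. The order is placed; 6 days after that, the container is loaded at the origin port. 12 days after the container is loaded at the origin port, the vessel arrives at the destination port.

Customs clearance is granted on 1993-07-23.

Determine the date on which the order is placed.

1993-06-19

Customs clearance is granted: Jul 23, 1993.
The vessel arrives at the destination port: Jul 23, 1993 − 16 days = Jul 7, 1993.
The container is loaded at the origin port: Jul 7, 1993 − 12 days = Jun 25, 1993.
The order is placed: Jun 25, 1993 − 6 days = Jun 19, 1993.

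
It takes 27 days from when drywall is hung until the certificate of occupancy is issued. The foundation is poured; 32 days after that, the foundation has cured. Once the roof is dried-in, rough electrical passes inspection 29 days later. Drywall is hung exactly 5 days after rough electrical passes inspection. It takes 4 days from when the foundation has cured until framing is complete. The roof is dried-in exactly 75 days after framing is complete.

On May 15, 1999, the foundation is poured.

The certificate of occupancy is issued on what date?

November 3, 1999

The foundation is poured: May 15, 1999.
The foundation has cured: May 15, 1999 + 32 days = Jun 16, 1999.
Framing is complete: Jun 16, 1999 + 4 days = Jun 20, 1999.
The roof is dried-in: Jun 20, 1999 + 75 days = Sep 3, 1999.
Rough electrical passes inspection: Sep 3, 1999 + 29 days = Oct 2, 1999.
Drywall is hung: Oct 2, 1999 + 5 days = Oct 7, 1999.
The certificate of occupancy is issued: Oct 7, 1999 + 27 days = Nov 3, 1999.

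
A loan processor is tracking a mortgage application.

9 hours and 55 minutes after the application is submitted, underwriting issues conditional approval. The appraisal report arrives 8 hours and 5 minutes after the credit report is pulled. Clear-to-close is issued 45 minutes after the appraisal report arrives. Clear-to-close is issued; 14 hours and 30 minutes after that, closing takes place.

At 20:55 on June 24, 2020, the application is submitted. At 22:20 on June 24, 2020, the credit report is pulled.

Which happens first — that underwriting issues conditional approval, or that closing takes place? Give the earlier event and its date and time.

Underwriting issues conditional approval — 06:50 on June 25, 2020

The application is submitted: 20:55 Jun 24, 2020.
Underwriting issues conditional approval: 20:55 Jun 24, 2020 + 9h55m = 06:50 Jun 25, 2020.
The credit report is pulled: 22:20 Jun 24, 2020.
The appraisal report arrives: 22:20 Jun 24, 2020 + 8h05m = 06:25 Jun 25, 2020.
Clear-to-close is issued: 06:25 Jun 25, 2020 + 45m = 07:10 Jun 25, 2020.
Closing takes place: 07:10 Jun 25, 2020 + 14h30m = 21:40 Jun 25, 2020.
Comparing: underwriting issues conditional approval at 06:50 Jun 25, 2020 vs closing takes place at 21:40 Jun 25, 2020. Earlier: underwriting issues conditional approval.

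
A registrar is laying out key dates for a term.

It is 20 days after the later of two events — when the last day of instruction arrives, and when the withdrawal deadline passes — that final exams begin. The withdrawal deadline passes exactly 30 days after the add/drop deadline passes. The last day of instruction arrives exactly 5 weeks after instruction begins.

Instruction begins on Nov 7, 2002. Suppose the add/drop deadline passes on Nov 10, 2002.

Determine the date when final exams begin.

Instruction begins: Nov 7, 2002.
The last day of instruction arrives: Nov 7, 2002 + 5 weeks = Dec 12, 2002.
The add/drop deadline passes: Nov 10, 2002.
The withdrawal deadline passes: Nov 10, 2002 + 30 days = Dec 10, 2002.
Both prerequisites met — the last day of instruction arrives (Dec 12, 2002), the withdrawal deadline passes (Dec 10, 2002); the later is Dec 12, 2002.
Final exams begin: Dec 12, 2002 + 20 days = Jan 1, 2003.

Jan 1, 2003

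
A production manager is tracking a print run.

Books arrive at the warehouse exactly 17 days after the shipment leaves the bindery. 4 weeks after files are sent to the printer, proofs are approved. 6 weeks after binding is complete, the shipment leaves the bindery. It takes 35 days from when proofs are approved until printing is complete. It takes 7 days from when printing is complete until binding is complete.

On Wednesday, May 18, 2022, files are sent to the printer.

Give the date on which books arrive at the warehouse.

Saturday, September 24, 2022

Files are sent to the printer: May 18, 2022.
Proofs are approved: May 18, 2022 + 4 weeks = Jun 15, 2022.
Printing is complete: Jun 15, 2022 + 35 days = Jul 20, 2022.
Binding is complete: Jul 20, 2022 + 7 days = Jul 27, 2022.
The shipment leaves the bindery: Jul 27, 2022 + 6 weeks = Sep 7, 2022.
Books arrive at the warehouse: Sep 7, 2022 + 17 days = Sep 24, 2022.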